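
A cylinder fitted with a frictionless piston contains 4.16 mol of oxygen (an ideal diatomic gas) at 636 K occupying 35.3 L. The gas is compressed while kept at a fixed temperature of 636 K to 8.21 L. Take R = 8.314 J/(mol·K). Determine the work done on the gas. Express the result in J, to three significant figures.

Isothermal: W = nRT ln(V₂/V₁).
W = (4.16)(8.314)(636) × ln(8.21/35.3)
  = 21997 × -1.459
W_by_gas = -32083 J; work on gas = −W_by = 32083 J.

W ≈ 32100 J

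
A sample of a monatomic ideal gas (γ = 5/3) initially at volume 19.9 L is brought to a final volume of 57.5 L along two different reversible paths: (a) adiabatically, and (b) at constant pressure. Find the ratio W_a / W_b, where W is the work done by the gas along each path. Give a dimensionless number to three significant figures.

Path (a) adiabatic: W = P₁V₁(1 − (V₁/V₂)^(γ−1))/(γ−1) → W_a/(P₁V₁) = 0.7606.
Path (b) isobaric: W = P₁(V₂ − V₁) → W_b/(P₁V₁) = 1.889.
W_a / W_b = 0.7606 / 1.889 = 0.4025.

W_a / W_b ≈ 0.403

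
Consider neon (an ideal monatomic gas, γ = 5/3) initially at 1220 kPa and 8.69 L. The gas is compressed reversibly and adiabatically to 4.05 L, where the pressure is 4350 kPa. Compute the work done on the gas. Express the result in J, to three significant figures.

W ≈ 10500 J

Adiabatic: W = (P₁V₁ − P₂V₂)/(γ − 1) with γ = 5/3.
P₁V₁ = 10602 J, P₂V₂ = 17618 J.
W = (10602 − 17618) / 0.6667 = -10524 J.
Work on gas = −W_by = 10524 J.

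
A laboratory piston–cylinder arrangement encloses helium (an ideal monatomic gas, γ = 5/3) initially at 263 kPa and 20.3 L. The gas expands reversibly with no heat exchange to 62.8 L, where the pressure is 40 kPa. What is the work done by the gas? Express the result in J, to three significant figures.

Adiabatic: W = (P₁V₁ − P₂V₂)/(γ − 1) with γ = 5/3.
P₁V₁ = 5339 J, P₂V₂ = 2512 J.
W = (5339 − 2512) / 0.6667 = 4240 J.

W ≈ 4240 J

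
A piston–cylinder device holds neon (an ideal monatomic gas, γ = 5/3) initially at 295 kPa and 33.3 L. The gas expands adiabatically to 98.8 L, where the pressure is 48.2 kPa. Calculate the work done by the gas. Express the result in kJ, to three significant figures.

W ≈ 7.59 kJ

Adiabatic: W = (P₁V₁ − P₂V₂)/(γ − 1) with γ = 5/3.
P₁V₁ = 9824 J, P₂V₂ = 4762 J.
W = (9824 − 4762) / 0.6667 = 7592 J.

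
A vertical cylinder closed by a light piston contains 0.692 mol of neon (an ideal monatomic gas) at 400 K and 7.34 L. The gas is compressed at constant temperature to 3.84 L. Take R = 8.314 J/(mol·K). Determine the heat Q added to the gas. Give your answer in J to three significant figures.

Q ≈ -1490 J

Isothermal ⇒ ΔU = 0, so Q = W = nRT ln(V₂/V₁).
Q = (0.692)(8.314)(400) ln(3.84/7.34) = 2301 × -0.6479 = -1491 J.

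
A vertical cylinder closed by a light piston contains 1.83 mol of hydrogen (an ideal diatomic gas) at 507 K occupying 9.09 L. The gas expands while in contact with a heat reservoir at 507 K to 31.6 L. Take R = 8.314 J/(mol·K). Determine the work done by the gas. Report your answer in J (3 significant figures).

Isothermal: W = nRT ln(V₂/V₁).
W = (1.83)(8.314)(507) × ln(31.6/9.09)
  = 7714 × 1.246
W_by_gas = 9611 J.

W ≈ 9610 J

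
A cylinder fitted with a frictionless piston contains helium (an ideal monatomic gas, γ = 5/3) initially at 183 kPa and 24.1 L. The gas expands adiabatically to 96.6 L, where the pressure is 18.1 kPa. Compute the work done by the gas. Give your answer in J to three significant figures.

W ≈ 3990 J

Adiabatic: W = (P₁V₁ − P₂V₂)/(γ − 1) with γ = 5/3.
P₁V₁ = 4410 J, P₂V₂ = 1748 J.
W = (4410 − 1748) / 0.6667 = 3993 J.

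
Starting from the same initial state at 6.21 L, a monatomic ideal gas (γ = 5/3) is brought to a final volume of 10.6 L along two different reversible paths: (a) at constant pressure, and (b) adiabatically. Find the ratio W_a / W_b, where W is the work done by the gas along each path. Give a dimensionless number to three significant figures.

W_a / W_b ≈ 1.57

Path (a) isobaric: W = P₁(V₂ − V₁) → W_a/(P₁V₁) = 0.7069.
Path (b) adiabatic: W = P₁V₁(1 − (V₁/V₂)^(γ−1))/(γ−1) → W_b/(P₁V₁) = 0.4498.
W_a / W_b = 0.7069 / 0.4498 = 1.572.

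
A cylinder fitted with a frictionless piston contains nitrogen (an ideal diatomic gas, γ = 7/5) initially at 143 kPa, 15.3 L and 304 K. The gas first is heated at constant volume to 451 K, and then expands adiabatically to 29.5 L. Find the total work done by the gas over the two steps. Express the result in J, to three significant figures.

W_total ≈ 1870 J

Step 1 (isochoric): W = 0 (constant volume).
After step 1: P = 212.1 kPa (V unchanged).
Step 2 (adiabatic): W = (P₁V₁ − P₂V₂)/(γ−1) = (3246 − 2496)/0.4 = 1874 J.
W_total = 0 + 1874 = 1874 J.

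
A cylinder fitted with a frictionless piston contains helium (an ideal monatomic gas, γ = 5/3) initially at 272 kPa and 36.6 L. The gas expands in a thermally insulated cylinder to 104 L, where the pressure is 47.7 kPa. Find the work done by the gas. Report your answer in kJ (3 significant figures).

Adiabatic: W = (P₁V₁ − P₂V₂)/(γ − 1) with γ = 5/3.
P₁V₁ = 9955 J, P₂V₂ = 4961 J.
W = (9955 − 4961) / 0.6667 = 7492 J.

W ≈ 7.49 kJ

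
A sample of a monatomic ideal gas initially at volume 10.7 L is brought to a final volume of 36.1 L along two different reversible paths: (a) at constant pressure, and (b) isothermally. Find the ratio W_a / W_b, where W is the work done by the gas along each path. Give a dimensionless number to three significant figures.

W_a / W_b ≈ 1.95

Path (a) isobaric: W = P₁(V₂ − V₁) → W_a/(P₁V₁) = 2.374.
Path (b) isothermal: W = P₁V₁ ln(V₂/V₁) → W_b/(P₁V₁) = 1.216.
W_a / W_b = 2.374 / 1.216 = 1.952.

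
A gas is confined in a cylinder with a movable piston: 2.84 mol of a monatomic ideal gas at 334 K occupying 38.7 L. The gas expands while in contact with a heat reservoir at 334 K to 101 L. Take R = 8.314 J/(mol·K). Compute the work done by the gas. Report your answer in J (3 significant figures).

Isothermal: W = nRT ln(V₂/V₁).
W = (2.84)(8.314)(334) × ln(101/38.7)
  = 7886 × 0.9593
W_by_gas = 7565 J.

W ≈ 7570 J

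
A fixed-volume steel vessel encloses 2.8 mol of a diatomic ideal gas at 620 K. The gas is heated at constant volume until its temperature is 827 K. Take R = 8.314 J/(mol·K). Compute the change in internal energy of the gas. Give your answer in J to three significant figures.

Constant volume ⇒ W = 0, so Q = ΔU = nCᵥΔT with Cᵥ = 5R/2 = 20.79 J/(mol·K).
ΔU = (2.8)(20.79)(827 − 620) = 12047 J.

ΔU ≈ 12000 J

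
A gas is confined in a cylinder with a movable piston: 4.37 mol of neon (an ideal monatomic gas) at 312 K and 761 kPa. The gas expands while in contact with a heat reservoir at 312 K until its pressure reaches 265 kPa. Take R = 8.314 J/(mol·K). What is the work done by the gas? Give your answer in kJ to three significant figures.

Isothermal process: W = nRT ln(V₂/V₁) = nRT ln(P₁/P₂).
W = (4.37)(8.314)(312) × ln(761/265)
  = 11336 × ln(2.872) = 11336 × 1.055
W_by_gas = 11958 J.

W ≈ 12.0 kJ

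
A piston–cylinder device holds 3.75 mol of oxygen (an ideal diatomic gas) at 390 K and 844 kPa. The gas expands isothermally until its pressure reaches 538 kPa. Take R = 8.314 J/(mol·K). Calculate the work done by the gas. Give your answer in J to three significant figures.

W ≈ 5480 J

Isothermal process: W = nRT ln(V₂/V₁) = nRT ln(P₁/P₂).
W = (3.75)(8.314)(390) × ln(844/538)
  = 12159 × ln(1.569) = 12159 × 0.4503
W_by_gas = 5475 J.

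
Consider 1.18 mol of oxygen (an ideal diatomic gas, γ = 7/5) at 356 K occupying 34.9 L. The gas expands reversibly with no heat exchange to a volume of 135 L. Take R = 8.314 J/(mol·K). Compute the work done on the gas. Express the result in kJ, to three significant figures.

W ≈ -3.65 kJ

Adiabatic: TV^(γ−1) = const with γ = 7/5.
T₂ = T₁ (V₁/V₂)^(γ−1) = 356 × (34.9/135)^0.4 = 356 × 0.5821 = 207.2 K.
W_by = nCᵥ(T₁ − T₂) = (1.18)(20.79)(356 − 207.2) = 3649 J.
Work on gas = −W_by = -3649 J.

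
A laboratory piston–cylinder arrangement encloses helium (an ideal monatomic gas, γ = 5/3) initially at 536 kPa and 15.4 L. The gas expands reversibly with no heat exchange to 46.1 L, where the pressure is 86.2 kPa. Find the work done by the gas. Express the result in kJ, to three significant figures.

Adiabatic: W = (P₁V₁ − P₂V₂)/(γ − 1) with γ = 5/3.
P₁V₁ = 8254 J, P₂V₂ = 3974 J.
W = (8254 − 3974) / 0.6667 = 6421 J.

W ≈ 6.42 kJ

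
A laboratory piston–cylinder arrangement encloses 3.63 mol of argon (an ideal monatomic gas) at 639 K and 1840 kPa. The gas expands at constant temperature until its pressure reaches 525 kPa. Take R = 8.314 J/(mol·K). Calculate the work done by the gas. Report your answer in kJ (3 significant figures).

W ≈ 24.2 kJ

Isothermal process: W = nRT ln(V₂/V₁) = nRT ln(P₁/P₂).
W = (3.63)(8.314)(639) × ln(1840/525)
  = 19285 × ln(3.505) = 19285 × 1.254
W_by_gas = 24186 J.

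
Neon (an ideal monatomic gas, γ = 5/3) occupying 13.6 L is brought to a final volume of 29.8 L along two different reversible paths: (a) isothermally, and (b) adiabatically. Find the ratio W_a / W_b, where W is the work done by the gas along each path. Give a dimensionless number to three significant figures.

Path (a) isothermal: W = P₁V₁ ln(V₂/V₁) → W_a/(P₁V₁) = 0.7844.
Path (b) adiabatic: W = P₁V₁(1 − (V₁/V₂)^(γ−1))/(γ−1) → W_b/(P₁V₁) = 0.6109.
W_a / W_b = 0.7844 / 0.6109 = 1.284.

W_a / W_b ≈ 1.28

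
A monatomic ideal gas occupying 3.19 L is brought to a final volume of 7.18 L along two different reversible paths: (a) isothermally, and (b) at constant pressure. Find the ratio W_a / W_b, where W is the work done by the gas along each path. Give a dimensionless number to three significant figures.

W_a / W_b ≈ 0.649

Path (a) isothermal: W = P₁V₁ ln(V₂/V₁) → W_a/(P₁V₁) = 0.8113.
Path (b) isobaric: W = P₁(V₂ − V₁) → W_b/(P₁V₁) = 1.251.
W_a / W_b = 0.8113 / 1.251 = 0.6486.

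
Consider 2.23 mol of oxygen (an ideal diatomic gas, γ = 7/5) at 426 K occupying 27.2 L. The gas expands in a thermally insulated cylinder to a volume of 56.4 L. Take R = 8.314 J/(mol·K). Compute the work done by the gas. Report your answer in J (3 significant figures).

Adiabatic: TV^(γ−1) = const with γ = 7/5.
T₂ = T₁ (V₁/V₂)^(γ−1) = 426 × (27.2/56.4)^0.4 = 426 × 0.747 = 318.2 K.
W_by = nCᵥ(T₁ − T₂) = (2.23)(20.79)(426 − 318.2) = 4996 J.

W ≈ 5000 J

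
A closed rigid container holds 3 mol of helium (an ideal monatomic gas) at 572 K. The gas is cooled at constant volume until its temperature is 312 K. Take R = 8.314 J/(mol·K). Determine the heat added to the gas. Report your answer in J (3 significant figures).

Q ≈ -9730 J

Constant volume ⇒ W = 0, so Q = ΔU = nCᵥΔT with Cᵥ = 3R/2 = 12.47 J/(mol·K).
ΔU = (3)(12.47)(312 − 572) = -9727 J.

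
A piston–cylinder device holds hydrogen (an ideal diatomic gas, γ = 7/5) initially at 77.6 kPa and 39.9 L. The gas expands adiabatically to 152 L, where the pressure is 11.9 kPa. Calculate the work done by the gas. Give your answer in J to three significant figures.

Adiabatic: W = (P₁V₁ − P₂V₂)/(γ − 1) with γ = 7/5.
P₁V₁ = 3096 J, P₂V₂ = 1809 J.
W = (3096 − 1809) / 0.4 = 3219 J.

W ≈ 3220 J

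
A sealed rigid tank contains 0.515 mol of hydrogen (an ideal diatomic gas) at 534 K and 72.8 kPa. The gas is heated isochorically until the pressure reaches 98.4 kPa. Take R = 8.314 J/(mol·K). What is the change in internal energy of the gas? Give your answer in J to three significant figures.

ΔU ≈ 2010 J

Constant volume ⇒ W = 0, so Q = ΔU = nCᵥΔT with Cᵥ = 5R/2 = 20.79 J/(mol·K).
At constant V, T₂/T₁ = P₂/P₁ ⇒ ΔT = T₁(P₂/P₁ − 1) = 534·(98.4/72.8 − 1) = 187.8 K.
ΔU = (0.515)(20.79)(187.8) = 2010 J.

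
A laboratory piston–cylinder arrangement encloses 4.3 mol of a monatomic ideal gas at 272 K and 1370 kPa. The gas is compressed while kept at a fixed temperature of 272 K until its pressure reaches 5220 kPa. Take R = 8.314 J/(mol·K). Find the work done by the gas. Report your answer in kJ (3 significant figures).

Isothermal process: W = nRT ln(V₂/V₁) = nRT ln(P₁/P₂).
W = (4.3)(8.314)(272) × ln(1370/5220)
  = 9724 × ln(0.2625) = 9724 × -1.338
W_by_gas = -13008 J.

W ≈ -13.0 kJ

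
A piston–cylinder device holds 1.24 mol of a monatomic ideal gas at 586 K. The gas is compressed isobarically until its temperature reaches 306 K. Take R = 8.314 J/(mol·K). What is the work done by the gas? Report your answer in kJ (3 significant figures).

W ≈ -2.89 kJ

Isobaric: W = P ΔV = nR ΔT.
W = (1.24)(8.314)(306 − 586) = -2887 J.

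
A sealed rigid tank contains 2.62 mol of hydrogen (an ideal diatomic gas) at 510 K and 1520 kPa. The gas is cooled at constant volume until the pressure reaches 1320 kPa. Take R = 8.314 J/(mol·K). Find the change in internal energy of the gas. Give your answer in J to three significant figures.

ΔU ≈ -3650 J

Constant volume ⇒ W = 0, so Q = ΔU = nCᵥΔT with Cᵥ = 5R/2 = 20.79 J/(mol·K).
At constant V, T₂/T₁ = P₂/P₁ ⇒ ΔT = T₁(P₂/P₁ − 1) = 510·(1320/1520 − 1) = -67.11 K.
ΔU = (2.62)(20.79)(-67.11) = -3654 J.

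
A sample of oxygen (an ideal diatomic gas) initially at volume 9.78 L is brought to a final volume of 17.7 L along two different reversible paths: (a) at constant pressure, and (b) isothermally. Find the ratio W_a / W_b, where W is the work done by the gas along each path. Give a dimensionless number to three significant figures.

Path (a) isobaric: W = P₁(V₂ − V₁) → W_a/(P₁V₁) = 0.8098.
Path (b) isothermal: W = P₁V₁ ln(V₂/V₁) → W_b/(P₁V₁) = 0.5932.
W_a / W_b = 0.8098 / 0.5932 = 1.365.

W_a / W_b ≈ 1.37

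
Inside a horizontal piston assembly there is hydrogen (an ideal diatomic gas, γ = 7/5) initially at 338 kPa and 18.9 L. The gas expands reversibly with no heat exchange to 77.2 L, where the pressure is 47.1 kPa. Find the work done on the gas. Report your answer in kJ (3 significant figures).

Adiabatic: W = (P₁V₁ − P₂V₂)/(γ − 1) with γ = 7/5.
P₁V₁ = 6388 J, P₂V₂ = 3636 J.
W = (6388 − 3636) / 0.4 = 6880 J.
Work on gas = −W_by = -6880 J.

W ≈ -6.88 kJ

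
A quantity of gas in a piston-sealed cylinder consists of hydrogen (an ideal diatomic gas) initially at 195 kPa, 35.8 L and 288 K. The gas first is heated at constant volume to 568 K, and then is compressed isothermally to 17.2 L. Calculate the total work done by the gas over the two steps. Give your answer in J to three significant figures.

W_total ≈ -10100 J

Step 1 (isochoric): W = 0 (constant volume).
After step 1: P = 384.6 kPa (V unchanged).
Step 2 (isothermal): W = P₁V₁ ln(V₂/V₁) = (13768) ln(17.2/35.8) = -10093 J.
W_total = 0 − 10093 = -10093 J.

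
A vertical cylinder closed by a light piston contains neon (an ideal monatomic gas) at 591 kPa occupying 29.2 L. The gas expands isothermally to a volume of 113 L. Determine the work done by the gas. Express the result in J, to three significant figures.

Isothermal: W = nRT ln(V₂/V₁) = P₁V₁ ln(V₂/V₁).
P₁V₁ = (591 kPa)(29.2 L) = 17257 J.
W = 17257 × ln(113/29.2) = 17257 × 1.353
W_by_gas = 23353 J.

W ≈ 23400 J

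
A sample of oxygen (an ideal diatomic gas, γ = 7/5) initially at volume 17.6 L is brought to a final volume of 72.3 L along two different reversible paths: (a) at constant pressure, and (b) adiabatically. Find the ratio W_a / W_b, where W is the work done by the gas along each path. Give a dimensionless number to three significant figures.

W_a / W_b ≈ 2.88

Path (a) isobaric: W = P₁(V₂ − V₁) → W_a/(P₁V₁) = 3.108.
Path (b) adiabatic: W = P₁V₁(1 − (V₁/V₂)^(γ−1))/(γ−1) → W_b/(P₁V₁) = 1.079.
W_a / W_b = 3.108 / 1.079 = 2.879.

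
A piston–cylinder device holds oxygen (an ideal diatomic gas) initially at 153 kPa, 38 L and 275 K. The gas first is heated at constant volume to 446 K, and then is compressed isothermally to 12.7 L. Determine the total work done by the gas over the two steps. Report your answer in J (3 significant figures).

Step 1 (isochoric): W = 0 (constant volume).
After step 1: P = 248.1 kPa (V unchanged).
Step 2 (isothermal): W = P₁V₁ ln(V₂/V₁) = (9429) ln(12.7/38) = -10334 J.
W_total = 0 − 10334 = -10334 J.

W_total ≈ -10300 J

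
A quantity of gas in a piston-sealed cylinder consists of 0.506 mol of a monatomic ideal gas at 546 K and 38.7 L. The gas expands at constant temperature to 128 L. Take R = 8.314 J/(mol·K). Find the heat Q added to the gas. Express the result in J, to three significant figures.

Isothermal ⇒ ΔU = 0, so Q = W = nRT ln(V₂/V₁).
Q = (0.506)(8.314)(546) ln(128/38.7) = 2297 × 1.196 = 2748 J.

Q ≈ 2750 J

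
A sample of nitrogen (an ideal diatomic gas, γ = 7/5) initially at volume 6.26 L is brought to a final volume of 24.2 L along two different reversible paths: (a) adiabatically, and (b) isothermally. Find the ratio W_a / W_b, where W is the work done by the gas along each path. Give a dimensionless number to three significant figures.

W_a / W_b ≈ 0.772

Path (a) adiabatic: W = P₁V₁(1 − (V₁/V₂)^(γ−1))/(γ−1) → W_a/(P₁V₁) = 1.044.
Path (b) isothermal: W = P₁V₁ ln(V₂/V₁) → W_b/(P₁V₁) = 1.352.
W_a / W_b = 1.044 / 1.352 = 0.7724.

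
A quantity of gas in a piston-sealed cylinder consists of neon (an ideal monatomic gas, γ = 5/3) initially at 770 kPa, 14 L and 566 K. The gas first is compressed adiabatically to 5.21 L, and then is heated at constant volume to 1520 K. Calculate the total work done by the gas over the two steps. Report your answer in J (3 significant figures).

Step 1 (adiabatic): W = (P₁V₁ − P₂V₂)/(γ−1) = (10780 − 20836)/0.667 = -15084 J.
Step 2 (isochoric): W = 0 (constant volume).
W_total = -15084 + 0 = -15084 J.

W_total ≈ -15100 J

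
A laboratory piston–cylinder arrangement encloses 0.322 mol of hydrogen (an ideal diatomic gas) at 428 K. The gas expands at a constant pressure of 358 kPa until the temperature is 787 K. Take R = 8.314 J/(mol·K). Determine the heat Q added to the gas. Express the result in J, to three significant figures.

Q ≈ 3360 J

Isobaric: W = nRΔT = (0.322)(8.314)(359) = 961.1 J.
ΔU = nCᵥΔT with Cᵥ = 5R/2: ΔU = (0.322)(20.79)(359) = 2403 J.
Q = ΔU + W = 2403 + 961.1 = 3364 J.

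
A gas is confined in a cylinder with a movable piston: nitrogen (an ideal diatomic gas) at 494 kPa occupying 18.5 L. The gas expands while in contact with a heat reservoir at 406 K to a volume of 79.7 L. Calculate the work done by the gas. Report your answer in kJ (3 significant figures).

W ≈ 13.3 kJ

Isothermal: W = nRT ln(V₂/V₁) = P₁V₁ ln(V₂/V₁).
P₁V₁ = (494 kPa)(18.5 L) = 9139 J.
W = 9139 × ln(79.7/18.5) = 9139 × 1.46
W_by_gas = 13347 J.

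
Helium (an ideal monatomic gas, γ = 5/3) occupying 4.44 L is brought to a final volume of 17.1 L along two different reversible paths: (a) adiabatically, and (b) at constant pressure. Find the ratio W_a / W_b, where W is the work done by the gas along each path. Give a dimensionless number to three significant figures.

Path (a) adiabatic: W = P₁V₁(1 − (V₁/V₂)^(γ−1))/(γ−1) → W_a/(P₁V₁) = 0.8895.
Path (b) isobaric: W = P₁(V₂ − V₁) → W_b/(P₁V₁) = 2.851.
W_a / W_b = 0.8895 / 2.851 = 0.312.

W_a / W_b ≈ 0.312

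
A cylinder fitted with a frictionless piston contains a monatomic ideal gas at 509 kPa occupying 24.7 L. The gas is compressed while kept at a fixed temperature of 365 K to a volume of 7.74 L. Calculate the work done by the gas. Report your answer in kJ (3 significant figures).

W ≈ -14.6 kJ

Isothermal: W = nRT ln(V₂/V₁) = P₁V₁ ln(V₂/V₁).
P₁V₁ = (509 kPa)(24.7 L) = 12572 J.
W = 12572 × ln(7.74/24.7) = 12572 × -1.16
W_by_gas = -14589 J.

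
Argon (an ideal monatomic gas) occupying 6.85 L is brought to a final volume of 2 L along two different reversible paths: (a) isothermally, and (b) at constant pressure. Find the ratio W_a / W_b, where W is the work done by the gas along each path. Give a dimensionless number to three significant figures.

Path (a) isothermal: W = P₁V₁ ln(V₂/V₁) → W_a/(P₁V₁) = -1.231.
Path (b) isobaric: W = P₁(V₂ − V₁) → W_b/(P₁V₁) = -0.708.
W_a / W_b = -1.231 / -0.708 = 1.739.

W_a / W_b ≈ 1.74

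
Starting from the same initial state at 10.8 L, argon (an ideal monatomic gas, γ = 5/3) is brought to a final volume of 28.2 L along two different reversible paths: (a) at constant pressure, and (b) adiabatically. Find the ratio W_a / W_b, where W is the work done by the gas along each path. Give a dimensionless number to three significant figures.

Path (a) isobaric: W = P₁(V₂ − V₁) → W_a/(P₁V₁) = 1.611.
Path (b) adiabatic: W = P₁V₁(1 − (V₁/V₂)^(γ−1))/(γ−1) → W_b/(P₁V₁) = 0.7089.
W_a / W_b = 1.611 / 0.7089 = 2.273.

W_a / W_b ≈ 2.27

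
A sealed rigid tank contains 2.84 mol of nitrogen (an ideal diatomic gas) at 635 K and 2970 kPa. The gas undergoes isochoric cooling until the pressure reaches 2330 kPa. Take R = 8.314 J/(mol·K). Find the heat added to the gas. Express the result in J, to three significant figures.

Constant volume ⇒ W = 0, so Q = ΔU = nCᵥΔT with Cᵥ = 5R/2 = 20.79 J/(mol·K).
At constant V, T₂/T₁ = P₂/P₁ ⇒ ΔT = T₁(P₂/P₁ − 1) = 635·(2330/2970 − 1) = -136.8 K.
ΔU = (2.84)(20.79)(-136.8) = -8077 J.

Q ≈ -8080 J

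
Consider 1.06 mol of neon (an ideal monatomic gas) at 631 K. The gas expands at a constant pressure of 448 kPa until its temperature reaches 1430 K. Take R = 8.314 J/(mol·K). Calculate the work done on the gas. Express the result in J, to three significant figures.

W ≈ -7040 J

Isobaric: W = P ΔV = nR ΔT.
W = (1.06)(8.314)(1430 − 631) = 7041 J.
Work on gas = −W_by = -7041 J.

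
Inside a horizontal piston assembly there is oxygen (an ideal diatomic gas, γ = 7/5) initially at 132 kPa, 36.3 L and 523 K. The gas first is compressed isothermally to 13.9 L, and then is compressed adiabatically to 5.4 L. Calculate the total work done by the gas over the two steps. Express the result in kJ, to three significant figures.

W_total ≈ -10.1 kJ

Step 1 (isothermal): W = P₁V₁ ln(V₂/V₁) = (4792) ln(13.9/36.3) = -4600 J.
After step 1: P = 344.7 kPa, V = 13.9 L, T = 523 K.
Step 2 (adiabatic): W = (P₁V₁ − P₂V₂)/(γ−1) = (4792 − 6994)/0.4 = -5506 J.
W_total = -4600 − 5506 = -10106 J.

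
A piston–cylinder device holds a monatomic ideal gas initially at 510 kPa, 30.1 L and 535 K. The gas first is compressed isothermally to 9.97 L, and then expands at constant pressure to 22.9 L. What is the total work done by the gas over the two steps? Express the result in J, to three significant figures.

W_total ≈ 2950 J

Step 1 (isothermal): W = P₁V₁ ln(V₂/V₁) = (15351) ln(9.97/30.1) = -16962 J.
After step 1: P = 1540 kPa, V = 9.97 L, T = 535 K.
Step 2 (isobaric): W = PΔV = (1540 kPa)(22.9 − 9.97 L) = 19909 J.
W_total = -16962 + 19909 = 2947 J.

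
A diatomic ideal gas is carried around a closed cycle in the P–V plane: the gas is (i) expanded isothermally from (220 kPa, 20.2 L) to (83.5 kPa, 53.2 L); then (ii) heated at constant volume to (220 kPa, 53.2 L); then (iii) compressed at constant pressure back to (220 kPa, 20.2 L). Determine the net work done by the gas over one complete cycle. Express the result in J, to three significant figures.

Leg (i): W = PᵢVᵢ ln(V_f/Vᵢ) = (4444) ln(53.2/20.2) = 4303 J.
Leg (ii): W = 0.
Leg (iii): W = PΔV = (220)(20.2 − 53.2) = -7260 J.
W_net = 4303 − 7260 = -2957 J.

W_net ≈ -2960 J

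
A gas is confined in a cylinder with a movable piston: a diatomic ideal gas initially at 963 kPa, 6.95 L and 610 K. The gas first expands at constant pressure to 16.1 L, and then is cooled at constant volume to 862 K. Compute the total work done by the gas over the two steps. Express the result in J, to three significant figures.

Step 1 (isobaric): W = PΔV = (963 kPa)(16.1 − 6.95 L) = 8811 J.
Step 2 (isochoric): W = 0 (constant volume).
W_total = 8811 + 0 = 8811 J.

W_total ≈ 8810 J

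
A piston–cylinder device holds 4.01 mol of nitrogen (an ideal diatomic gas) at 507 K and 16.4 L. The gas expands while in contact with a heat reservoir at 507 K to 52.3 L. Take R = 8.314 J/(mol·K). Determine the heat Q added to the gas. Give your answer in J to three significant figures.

Isothermal ⇒ ΔU = 0, so Q = W = nRT ln(V₂/V₁).
Q = (4.01)(8.314)(507) ln(52.3/16.4) = 16903 × 1.16 = 19603 J.

Q ≈ 19600 J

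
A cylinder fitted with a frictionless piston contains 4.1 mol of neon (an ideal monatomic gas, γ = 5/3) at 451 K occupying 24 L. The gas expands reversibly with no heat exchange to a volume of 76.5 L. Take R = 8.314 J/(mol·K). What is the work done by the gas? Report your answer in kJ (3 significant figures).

Adiabatic: TV^(γ−1) = const with γ = 5/3.
T₂ = T₁ (V₁/V₂)^(γ−1) = 451 × (24/76.5)^0.667 = 451 × 0.4617 = 208.2 K.
W_by = nCᵥ(T₁ − T₂) = (4.1)(12.47)(451 − 208.2) = 12413 J.

W ≈ 12.4 kJ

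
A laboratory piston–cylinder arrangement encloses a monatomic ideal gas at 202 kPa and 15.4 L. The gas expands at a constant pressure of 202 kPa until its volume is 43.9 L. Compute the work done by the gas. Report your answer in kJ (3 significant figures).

Isobaric: W = P ΔV.
W = (202 kPa)(43.9 − 15.4 L) = (202)(28.5) = 5757 J.

W ≈ 5.76 kJ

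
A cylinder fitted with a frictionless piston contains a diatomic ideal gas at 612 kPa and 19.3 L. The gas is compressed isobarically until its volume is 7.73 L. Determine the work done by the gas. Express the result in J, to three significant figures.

Isobaric: W = P ΔV.
W = (612 kPa)(7.73 − 19.3 L) = (612)(-11.57) = -7081 J.

W ≈ -7080 J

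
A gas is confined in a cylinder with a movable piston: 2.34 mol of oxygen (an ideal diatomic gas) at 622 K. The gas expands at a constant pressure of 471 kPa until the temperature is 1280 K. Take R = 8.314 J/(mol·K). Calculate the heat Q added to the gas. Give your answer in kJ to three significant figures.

Isobaric: W = nRΔT = (2.34)(8.314)(658) = 12801 J.
ΔU = nCᵥΔT with Cᵥ = 5R/2: ΔU = (2.34)(20.79)(658) = 32003 J.
Q = ΔU + W = 32003 + 12801 = 44804 J.

Q ≈ 44.8 kJ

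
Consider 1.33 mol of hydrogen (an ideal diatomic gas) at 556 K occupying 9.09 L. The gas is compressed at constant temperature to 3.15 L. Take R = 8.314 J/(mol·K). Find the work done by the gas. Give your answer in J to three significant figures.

W ≈ -6520 J

Isothermal: W = nRT ln(V₂/V₁).
W = (1.33)(8.314)(556) × ln(3.15/9.09)
  = 6148 × -1.06
W_by_gas = -6516 J.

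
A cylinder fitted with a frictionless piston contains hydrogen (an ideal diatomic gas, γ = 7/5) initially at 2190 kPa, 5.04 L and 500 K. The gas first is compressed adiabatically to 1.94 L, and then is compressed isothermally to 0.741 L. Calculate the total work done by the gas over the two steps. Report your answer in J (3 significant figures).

W_total ≈ -28400 J

Step 1 (adiabatic): W = (P₁V₁ − P₂V₂)/(γ−1) = (11038 − 16171)/0.4 = -12833 J.
After step 1: P = 8335 kPa, V = 1.94 L, T = 732.5 K.
Step 2 (isothermal): W = P₁V₁ ln(V₂/V₁) = (16171) ln(0.741/1.94) = -15563 J.
W_total = -12833 − 15563 = -28396 J.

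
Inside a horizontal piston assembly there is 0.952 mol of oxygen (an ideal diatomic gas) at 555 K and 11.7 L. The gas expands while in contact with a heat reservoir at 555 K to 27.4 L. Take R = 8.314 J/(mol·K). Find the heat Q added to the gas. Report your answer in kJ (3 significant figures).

Isothermal ⇒ ΔU = 0, so Q = W = nRT ln(V₂/V₁).
Q = (0.952)(8.314)(555) ln(27.4/11.7) = 4393 × 0.851 = 3738 J.

Q ≈ 3.74 kJ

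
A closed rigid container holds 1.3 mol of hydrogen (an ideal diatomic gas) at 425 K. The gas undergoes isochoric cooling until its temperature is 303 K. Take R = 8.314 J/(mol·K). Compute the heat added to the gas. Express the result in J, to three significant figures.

Q ≈ -3300 J

Constant volume ⇒ W = 0, so Q = ΔU = nCᵥΔT with Cᵥ = 5R/2 = 20.79 J/(mol·K).
ΔU = (1.3)(20.79)(303 − 425) = -3297 J.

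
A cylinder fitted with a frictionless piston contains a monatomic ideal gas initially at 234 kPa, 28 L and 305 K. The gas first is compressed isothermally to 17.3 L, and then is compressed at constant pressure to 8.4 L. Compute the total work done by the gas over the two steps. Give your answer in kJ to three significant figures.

Step 1 (isothermal): W = P₁V₁ ln(V₂/V₁) = (6552) ln(17.3/28) = -3155 J.
After step 1: P = 378.7 kPa, V = 17.3 L, T = 305 K.
Step 2 (isobaric): W = PΔV = (378.7 kPa)(8.4 − 17.3 L) = -3371 J.
W_total = -3155 − 3371 = -6525 J.

W_total ≈ -6.53 kJ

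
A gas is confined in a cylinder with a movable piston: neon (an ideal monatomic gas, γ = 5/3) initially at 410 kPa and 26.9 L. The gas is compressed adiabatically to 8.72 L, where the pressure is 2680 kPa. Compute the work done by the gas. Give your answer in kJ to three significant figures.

W ≈ -18.5 kJ

Adiabatic: W = (P₁V₁ − P₂V₂)/(γ − 1) with γ = 5/3.
P₁V₁ = 11029 J, P₂V₂ = 23370 J.
W = (11029 − 23370) / 0.6667 = -18511 J.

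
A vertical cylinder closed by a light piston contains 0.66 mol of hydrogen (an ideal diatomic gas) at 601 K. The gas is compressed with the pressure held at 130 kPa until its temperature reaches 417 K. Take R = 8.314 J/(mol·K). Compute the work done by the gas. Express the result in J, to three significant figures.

W ≈ -1010 J

Isobaric: W = P ΔV = nR ΔT.
W = (0.66)(8.314)(417 − 601) = -1010 J.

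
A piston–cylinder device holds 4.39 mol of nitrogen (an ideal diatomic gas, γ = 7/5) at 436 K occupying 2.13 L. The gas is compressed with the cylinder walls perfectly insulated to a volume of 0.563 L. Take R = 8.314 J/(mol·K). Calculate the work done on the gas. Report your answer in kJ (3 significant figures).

Adiabatic: TV^(γ−1) = const with γ = 7/5.
T₂ = T₁ (V₁/V₂)^(γ−1) = 436 × (2.13/0.563)^0.4 = 436 × 1.703 = 742.4 K.
W_by = nCᵥ(T₁ − T₂) = (4.39)(20.79)(436 − 742.4) = -27957 J.
Work on gas = −W_by = 27957 J.

W ≈ 28.0 kJ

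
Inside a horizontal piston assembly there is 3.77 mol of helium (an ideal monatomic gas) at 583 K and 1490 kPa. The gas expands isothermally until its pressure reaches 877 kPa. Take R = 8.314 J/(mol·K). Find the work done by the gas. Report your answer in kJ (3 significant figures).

W ≈ 9.69 kJ

Isothermal process: W = nRT ln(V₂/V₁) = nRT ln(P₁/P₂).
W = (3.77)(8.314)(583) × ln(1490/877)
  = 18273 × ln(1.699) = 18273 × 0.53
W_by_gas = 9685 J.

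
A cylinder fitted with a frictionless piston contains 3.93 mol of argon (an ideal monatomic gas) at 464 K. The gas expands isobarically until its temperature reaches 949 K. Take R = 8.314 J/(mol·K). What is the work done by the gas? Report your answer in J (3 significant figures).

W ≈ 15800 J

Isobaric: W = P ΔV = nR ΔT.
W = (3.93)(8.314)(949 − 464) = 15847 J.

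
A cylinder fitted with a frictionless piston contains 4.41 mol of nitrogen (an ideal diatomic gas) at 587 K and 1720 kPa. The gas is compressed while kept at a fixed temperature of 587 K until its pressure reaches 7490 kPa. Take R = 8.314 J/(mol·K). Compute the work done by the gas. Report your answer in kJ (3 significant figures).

Isothermal process: W = nRT ln(V₂/V₁) = nRT ln(P₁/P₂).
W = (4.41)(8.314)(587) × ln(1720/7490)
  = 21522 × ln(0.2296) = 21522 × -1.471
W_by_gas = -31664 J.

W ≈ -31.7 kJ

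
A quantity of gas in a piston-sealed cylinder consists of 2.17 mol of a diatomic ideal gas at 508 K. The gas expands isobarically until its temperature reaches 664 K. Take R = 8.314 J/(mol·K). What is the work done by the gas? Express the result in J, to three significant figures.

W ≈ 2810 J

Isobaric: W = P ΔV = nR ΔT.
W = (2.17)(8.314)(664 − 508) = 2814 J.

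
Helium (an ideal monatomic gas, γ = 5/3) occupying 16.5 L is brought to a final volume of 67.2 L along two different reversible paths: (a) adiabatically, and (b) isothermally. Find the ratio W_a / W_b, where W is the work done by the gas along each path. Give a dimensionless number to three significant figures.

W_a / W_b ≈ 0.649

Path (a) adiabatic: W = P₁V₁(1 − (V₁/V₂)^(γ−1))/(γ−1) → W_a/(P₁V₁) = 0.9118.
Path (b) isothermal: W = P₁V₁ ln(V₂/V₁) → W_b/(P₁V₁) = 1.404.
W_a / W_b = 0.9118 / 1.404 = 0.6493.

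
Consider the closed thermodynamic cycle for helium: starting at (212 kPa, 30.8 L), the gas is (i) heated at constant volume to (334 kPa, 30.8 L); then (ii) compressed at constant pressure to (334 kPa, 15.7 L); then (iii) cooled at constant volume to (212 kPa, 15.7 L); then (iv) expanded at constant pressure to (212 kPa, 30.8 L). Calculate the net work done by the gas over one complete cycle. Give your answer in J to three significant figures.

W_net ≈ -1840 J

Constant-volume legs do no work.
W(ii) = (334)(15.7 − 30.8) = -5043 J; W(iv) = (212)(30.8 − 15.7) = 3201 J.
W_net = -5043 + 3201 = -1842 J (the counter-clockwise enclosed area).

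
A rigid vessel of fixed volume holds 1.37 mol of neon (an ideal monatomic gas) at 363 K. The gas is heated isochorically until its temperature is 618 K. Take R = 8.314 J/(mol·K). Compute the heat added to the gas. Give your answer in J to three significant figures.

Constant volume ⇒ W = 0, so Q = ΔU = nCᵥΔT with Cᵥ = 3R/2 = 12.47 J/(mol·K).
ΔU = (1.37)(12.47)(618 − 363) = 4357 J.

Q ≈ 4360 J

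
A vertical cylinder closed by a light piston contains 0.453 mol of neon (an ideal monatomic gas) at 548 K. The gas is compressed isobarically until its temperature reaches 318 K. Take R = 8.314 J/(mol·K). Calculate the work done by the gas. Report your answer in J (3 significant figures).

W ≈ -866 J

Isobaric: W = P ΔV = nR ΔT.
W = (0.453)(8.314)(318 − 548) = -866.2 J.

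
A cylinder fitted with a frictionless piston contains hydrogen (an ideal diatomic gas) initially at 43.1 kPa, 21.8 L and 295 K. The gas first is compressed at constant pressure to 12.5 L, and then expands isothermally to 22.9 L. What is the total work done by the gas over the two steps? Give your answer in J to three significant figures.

Step 1 (isobaric): W = PΔV = (43.1 kPa)(12.5 − 21.8 L) = -400.8 J.
After step 1: P = 43.1 kPa, V = 12.5 L, T = 169.2 K.
Step 2 (isothermal): W = P₁V₁ ln(V₂/V₁) = (538.8) ln(22.9/12.5) = 326.2 J.
W_total = -400.8 + 326.2 = -74.67 J.

W_total ≈ -74.7 J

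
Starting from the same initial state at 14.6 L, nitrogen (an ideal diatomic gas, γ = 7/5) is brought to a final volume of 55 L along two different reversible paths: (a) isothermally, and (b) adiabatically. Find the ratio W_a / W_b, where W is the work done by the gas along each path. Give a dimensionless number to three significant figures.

W_a / W_b ≈ 1.29

Path (a) isothermal: W = P₁V₁ ln(V₂/V₁) → W_a/(P₁V₁) = 1.326.
Path (b) adiabatic: W = P₁V₁(1 − (V₁/V₂)^(γ−1))/(γ−1) → W_b/(P₁V₁) = 1.029.
W_a / W_b = 1.326 / 1.029 = 1.289.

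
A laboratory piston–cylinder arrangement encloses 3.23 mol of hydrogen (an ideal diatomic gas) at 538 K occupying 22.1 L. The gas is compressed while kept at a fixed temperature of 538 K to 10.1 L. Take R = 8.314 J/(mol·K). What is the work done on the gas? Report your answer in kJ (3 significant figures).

Isothermal: W = nRT ln(V₂/V₁).
W = (3.23)(8.314)(538) × ln(10.1/22.1)
  = 14448 × -0.783
W_by_gas = -11313 J; work on gas = −W_by = 11313 J.

W ≈ 11.3 kJ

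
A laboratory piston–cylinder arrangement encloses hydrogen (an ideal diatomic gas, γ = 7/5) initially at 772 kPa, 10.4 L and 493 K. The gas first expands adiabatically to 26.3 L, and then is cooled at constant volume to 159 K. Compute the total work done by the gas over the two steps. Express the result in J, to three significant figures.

Step 1 (adiabatic): W = (P₁V₁ − P₂V₂)/(γ−1) = (8029 − 5540)/0.4 = 6223 J.
Step 2 (isochoric): W = 0 (constant volume).
W_total = 6223 + 0 = 6223 J.

W_total ≈ 6220 J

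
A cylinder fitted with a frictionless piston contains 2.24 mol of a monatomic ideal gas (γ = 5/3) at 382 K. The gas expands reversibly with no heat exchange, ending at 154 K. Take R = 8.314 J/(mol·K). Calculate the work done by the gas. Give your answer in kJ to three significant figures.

W ≈ 6.37 kJ

Adiabatic ⇒ Q = 0, so W_by = −ΔU = nCᵥ(T₁ − T₂).
Cᵥ = 3R/2 = 12.47 J/(mol·K).
W = (2.24)(12.47)(382 − 154) = 6369 J.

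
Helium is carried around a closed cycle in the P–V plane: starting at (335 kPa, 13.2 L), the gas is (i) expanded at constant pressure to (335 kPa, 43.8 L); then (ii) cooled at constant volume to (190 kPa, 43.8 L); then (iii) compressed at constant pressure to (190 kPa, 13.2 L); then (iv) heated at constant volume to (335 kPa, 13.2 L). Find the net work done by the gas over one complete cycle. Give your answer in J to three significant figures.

Constant-volume legs do no work.
W(i) = (335)(43.8 − 13.2) = 10251 J; W(iii) = (190)(13.2 − 43.8) = -5814 J.
W_net = 10251 − 5814 = 4437 J (the clockwise enclosed area).

W_net ≈ 4440 J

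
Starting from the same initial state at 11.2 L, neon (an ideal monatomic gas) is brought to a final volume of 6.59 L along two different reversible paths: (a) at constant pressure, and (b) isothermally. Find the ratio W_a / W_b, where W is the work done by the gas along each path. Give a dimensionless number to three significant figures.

W_a / W_b ≈ 0.776

Path (a) isobaric: W = P₁(V₂ − V₁) → W_a/(P₁V₁) = -0.4116.
Path (b) isothermal: W = P₁V₁ ln(V₂/V₁) → W_b/(P₁V₁) = -0.5304.
W_a / W_b = -0.4116 / -0.5304 = 0.7761.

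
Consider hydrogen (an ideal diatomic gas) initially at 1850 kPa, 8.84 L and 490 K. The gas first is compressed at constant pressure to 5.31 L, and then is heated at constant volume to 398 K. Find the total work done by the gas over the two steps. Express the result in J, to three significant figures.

Step 1 (isobaric): W = PΔV = (1850 kPa)(5.31 − 8.84 L) = -6531 J.
Step 2 (isochoric): W = 0 (constant volume).
W_total = -6531 + 0 = -6531 J.

W_total ≈ -6530 J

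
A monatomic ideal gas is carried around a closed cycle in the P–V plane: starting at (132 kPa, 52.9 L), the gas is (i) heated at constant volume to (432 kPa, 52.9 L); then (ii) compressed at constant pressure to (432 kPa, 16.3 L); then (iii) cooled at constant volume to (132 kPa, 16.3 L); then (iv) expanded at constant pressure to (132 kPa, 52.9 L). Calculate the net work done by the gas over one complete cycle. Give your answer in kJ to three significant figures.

W_net ≈ -11.0 kJ

Constant-volume legs do no work.
W(ii) = (432)(16.3 − 52.9) = -15811 J; W(iv) = (132)(52.9 − 16.3) = 4831 J.
W_net = -15811 + 4831 = -10980 J (the counter-clockwise enclosed area).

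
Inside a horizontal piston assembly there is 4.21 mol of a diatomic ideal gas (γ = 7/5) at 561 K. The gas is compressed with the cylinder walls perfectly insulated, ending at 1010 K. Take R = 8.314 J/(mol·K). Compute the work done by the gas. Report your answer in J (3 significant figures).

W ≈ -39300 J

Adiabatic ⇒ Q = 0, so W_by = −ΔU = nCᵥ(T₁ − T₂).
Cᵥ = 5R/2 = 20.79 J/(mol·K).
W = (4.21)(20.79)(561 − 1010) = -39290 J.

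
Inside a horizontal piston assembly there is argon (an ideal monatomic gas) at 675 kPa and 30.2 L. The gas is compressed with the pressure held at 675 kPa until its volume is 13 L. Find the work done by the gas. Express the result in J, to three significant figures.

W ≈ -11600 J

Isobaric: W = P ΔV.
W = (675 kPa)(13 − 30.2 L) = (675)(-17.2) = -11610 J.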